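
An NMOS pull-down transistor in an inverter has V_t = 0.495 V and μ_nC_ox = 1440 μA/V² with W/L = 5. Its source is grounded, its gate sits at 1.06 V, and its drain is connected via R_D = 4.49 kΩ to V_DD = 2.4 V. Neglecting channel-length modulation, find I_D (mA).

V_GS = V_G = 1.06 V, so V_ov = 1.06 − 0.495 = 0.565 V.
k_n = μ_nC_ox · (W/L) = 7.2 mA/V².
Assume saturation: I_D = ½ k_n V_ov² = 0.5 × 7.2 × 0.565² = 1.15 mA, giving V_DS = V_DD − I_D R_D = 2.4 − 1.15 × 4.49 = -2.76 V.
But -2.76 V < V_ov = 0.565 V, so the device is actually in triode.
In triode I_D = k_n[V_ov V_DS − ½ V_DS²] and I_D = (V_DD − V_DS)/R_D. Equating: 16.2 V_DS² − 19.27 V_DS + 2.4 = 0, giving V_DS = 0.141 V (the root below V_ov).
I_D = (2.4 − 0.141) / 4.49 = 0.503 mA.

I_D = 0.503 mA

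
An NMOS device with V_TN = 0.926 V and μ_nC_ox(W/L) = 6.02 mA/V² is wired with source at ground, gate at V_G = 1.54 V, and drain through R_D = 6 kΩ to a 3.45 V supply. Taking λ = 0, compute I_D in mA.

I_D = 0.546 mA

V_GS = V_G = 1.54 V, so V_ov = 1.54 − 0.926 = 0.614 V.
Assume saturation: I_D = ½ k_n V_ov² = 0.5 × 6.02 × 0.614² = 1.13 mA, giving V_DS = V_DD − I_D R_D = 3.45 − 1.13 × 6 = -3.36 V.
But -3.36 V < V_ov = 0.614 V, so the device is actually in triode.
In triode I_D = k_n[V_ov V_DS − ½ V_DS²] and I_D = (V_DD − V_DS)/R_D. Equating: 18.1 V_DS² − 23.18 V_DS + 3.45 = 0, giving V_DS = 0.172 V (the root below V_ov).
I_D = (3.45 − 0.172) / 6 = 0.546 mA.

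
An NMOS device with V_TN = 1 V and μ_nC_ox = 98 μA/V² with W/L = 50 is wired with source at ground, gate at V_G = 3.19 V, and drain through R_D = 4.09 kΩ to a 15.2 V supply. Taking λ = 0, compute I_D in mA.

V_GS = V_G = 3.19 V, so V_ov = 3.19 − 1 = 2.19 V.
k_n = μ_nC_ox · (W/L) = 4.9 mA/V².
Assume saturation: I_D = ½ k_n V_ov² = 0.5 × 4.9 × 2.19² = 11.8 mA, giving V_DS = V_DD − I_D R_D = 15.2 − 11.8 × 4.09 = -32.9 V.
But -32.9 V < V_ov = 2.19 V, so the device is actually in triode.
In triode I_D = k_n[V_ov V_DS − ½ V_DS²] and I_D = (V_DD − V_DS)/R_D. Equating: 10 V_DS² − 44.89 V_DS + 15.2 = 0, giving V_DS = 0.369 V (the root below V_ov).
I_D = (15.2 − 0.369) / 4.09 = 3.63 mA.

I_D = 3.63 mA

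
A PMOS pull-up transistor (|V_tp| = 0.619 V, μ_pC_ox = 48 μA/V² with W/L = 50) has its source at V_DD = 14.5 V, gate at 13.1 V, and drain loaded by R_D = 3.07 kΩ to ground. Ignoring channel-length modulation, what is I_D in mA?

I_D = 0.732 mA

V_SG = V_DD − V_G = 14.5 − 13.1 = 1.4 V, so V_ov = 1.4 − 0.619 = 0.781 V.
k_p = μ_pC_ox · (W/L) = 2.4 mA/V².
Assume saturation: I_D = ½ k_p V_ov² = 0.5 × 2.4 × 0.781² = 0.732 mA, giving V_SD = V_DD − I_D R_D = 14.5 − 0.732 × 3.07 = 12.3 V.
V_SD = 12.3 V ≥ V_ov = 0.781 V, confirming saturation.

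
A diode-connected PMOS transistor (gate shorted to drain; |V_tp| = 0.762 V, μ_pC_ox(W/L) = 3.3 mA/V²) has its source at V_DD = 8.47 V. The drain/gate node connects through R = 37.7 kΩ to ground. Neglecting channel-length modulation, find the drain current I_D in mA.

With gate tied to drain, V_SG = V_SD ≥ V_SG − |V_tp|, so the device is in saturation.
KCL at the drain: ½ k_p (V_SG − |V_tp|)² = (V_DD − V_SG)/R.
Let x = V_SG − 0.762. Then 62.2 x² + x − 7.708 = 0, giving x = 0.344 V (positive root), so V_SG = 1.11 V.
I_D = (V_DD − V_SG)/R = (8.47 − 1.11) / 37.7 = 0.195 mA.

I_D = 0.195 mA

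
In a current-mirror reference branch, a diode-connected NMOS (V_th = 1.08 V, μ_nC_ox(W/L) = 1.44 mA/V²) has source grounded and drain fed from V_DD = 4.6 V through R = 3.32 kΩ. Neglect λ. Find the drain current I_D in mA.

I_D = 0.752 mA

With gate tied to drain, V_GS = V_DS ≥ V_GS − V_th, so the device is in saturation.
KCL at the drain: ½ k_n (V_GS − V_th)² = (V_DD − V_GS)/R.
Let x = V_GS − 1.08. Then 2.39 x² + x − 3.52 = 0, giving x = 1.02 V (positive root), so V_GS = 2.1 V.
I_D = (V_DD − V_GS)/R = (4.6 − 2.1) / 3.32 = 0.752 mA.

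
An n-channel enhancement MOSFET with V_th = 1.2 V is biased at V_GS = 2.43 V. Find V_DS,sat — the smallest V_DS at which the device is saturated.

V_DS,sat = 1.23 V

The boundary between triode and saturation is V_DS = V_GS − V_th = V_ov.
V_ov = 2.43 − 1.2 = 1.23 V.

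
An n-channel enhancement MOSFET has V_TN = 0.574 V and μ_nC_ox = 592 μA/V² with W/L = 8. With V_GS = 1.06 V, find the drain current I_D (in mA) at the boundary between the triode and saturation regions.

I_D = 0.559 mA

At the boundary V_DS = V_ov = V_GS − V_TN = 1.06 − 0.574 = 0.486 V.
k_n = μ_nC_ox · (W/L) = 4.736 mA/V².
I_D = ½ k_n V_ov² = 0.5 × 4.736 × 0.486² = 0.559 mA.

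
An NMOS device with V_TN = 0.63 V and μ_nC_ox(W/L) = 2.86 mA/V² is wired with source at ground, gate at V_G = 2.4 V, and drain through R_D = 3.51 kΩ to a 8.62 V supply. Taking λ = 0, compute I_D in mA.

V_GS = V_G = 2.4 V, so V_ov = 2.4 − 0.63 = 1.77 V.
Assume saturation: I_D = ½ k_n V_ov² = 0.5 × 2.86 × 1.77² = 4.48 mA, giving V_DS = V_DD − I_D R_D = 8.62 − 4.48 × 3.51 = -7.1 V.
But -7.1 V < V_ov = 1.77 V, so the device is actually in triode.
In triode I_D = k_n[V_ov V_DS − ½ V_DS²] and I_D = (V_DD − V_DS)/R_D. Equating: 5.02 V_DS² − 18.77 V_DS + 8.62 = 0, giving V_DS = 0.536 V (the root below V_ov).
I_D = (8.62 − 0.536) / 3.51 = 2.3 mA.

I_D = 2.30 mA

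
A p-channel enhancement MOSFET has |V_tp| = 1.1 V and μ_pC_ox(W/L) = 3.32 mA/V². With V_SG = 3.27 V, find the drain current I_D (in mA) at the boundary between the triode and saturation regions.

I_D = 7.82 mA

At the boundary V_SD = V_ov = V_SG − |V_tp| = 3.27 − 1.1 = 2.17 V.
I_D = ½ k_p V_ov² = 0.5 × 3.32 × 2.17² = 7.82 mA.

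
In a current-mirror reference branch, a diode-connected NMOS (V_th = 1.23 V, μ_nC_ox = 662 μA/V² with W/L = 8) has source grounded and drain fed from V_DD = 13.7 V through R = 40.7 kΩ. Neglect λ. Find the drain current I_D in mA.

I_D = 0.298 mA

With gate tied to drain, V_GS = V_DS ≥ V_GS − V_th, so the device is in saturation.
k_n = μ_nC_ox · (W/L) = 5.296 mA/V².
KCL at the drain: ½ k_n (V_GS − V_th)² = (V_DD − V_GS)/R.
Let x = V_GS − 1.23. Then 108 x² + x − 12.47 = 0, giving x = 0.336 V (positive root), so V_GS = 1.57 V.
I_D = (V_DD − V_GS)/R = (13.7 − 1.57) / 40.7 = 0.298 mA.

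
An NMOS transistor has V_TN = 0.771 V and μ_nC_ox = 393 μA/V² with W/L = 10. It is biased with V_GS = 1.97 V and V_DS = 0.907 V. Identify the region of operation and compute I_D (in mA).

Triode; I_D = 2.66 mA

k_n = μ_nC_ox · (W/L) = 3.93 mA/V².
V_ov = V_GS − V_TN = 1.97 − 0.771 = 1.2 V.
Since V_DS = 0.907 V < V_ov = 1.2 V, the device is in the triode region.
I_D = k_n [V_ov · V_DS − ½ V_DS²] = 3.93 × [1.2 × 0.907 − 0.5 × 0.907²] = 2.66 mA.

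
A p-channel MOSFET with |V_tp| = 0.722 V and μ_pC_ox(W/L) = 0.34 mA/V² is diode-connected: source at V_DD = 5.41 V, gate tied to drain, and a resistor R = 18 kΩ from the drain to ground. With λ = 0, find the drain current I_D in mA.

With gate tied to drain, V_SG = V_SD ≥ V_SG − |V_tp|, so the device is in saturation.
KCL at the drain: ½ k_p (V_SG − |V_tp|)² = (V_DD − V_SG)/R.
Let x = V_SG − 0.722. Then 3.06 x² + x − 4.688 = 0, giving x = 1.09 V (positive root), so V_SG = 1.81 V.
I_D = (V_DD − V_SG)/R = (5.41 − 1.81) / 18 = 0.2 mA.

I_D = 0.200 mA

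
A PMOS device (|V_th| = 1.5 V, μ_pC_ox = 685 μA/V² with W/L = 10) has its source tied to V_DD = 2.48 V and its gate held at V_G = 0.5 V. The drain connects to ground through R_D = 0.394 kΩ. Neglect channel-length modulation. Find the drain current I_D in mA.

V_SG = V_DD − V_G = 2.48 − 0.5 = 1.98 V, so V_ov = 1.98 − 1.5 = 0.48 V.
k_p = μ_pC_ox · (W/L) = 6.85 mA/V².
Assume saturation: I_D = ½ k_p V_ov² = 0.5 × 6.85 × 0.48² = 0.789 mA, giving V_SD = V_DD − I_D R_D = 2.48 − 0.789 × 0.394 = 2.17 V.
V_SD = 2.17 V ≥ V_ov = 0.48 V, confirming saturation.

I_D = 0.789 mA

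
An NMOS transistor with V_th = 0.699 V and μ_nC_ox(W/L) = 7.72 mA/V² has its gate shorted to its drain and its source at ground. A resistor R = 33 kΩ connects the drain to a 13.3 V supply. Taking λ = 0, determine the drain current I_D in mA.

With gate tied to drain, V_GS = V_DS ≥ V_GS − V_th, so the device is in saturation.
KCL at the drain: ½ k_n (V_GS − V_th)² = (V_DD − V_GS)/R.
Let x = V_GS − 0.699. Then 127 x² + x − 12.6 = 0, giving x = 0.311 V (positive root), so V_GS = 1.01 V.
I_D = (V_DD − V_GS)/R = (13.3 − 1.01) / 33 = 0.372 mA.

I_D = 0.372 mA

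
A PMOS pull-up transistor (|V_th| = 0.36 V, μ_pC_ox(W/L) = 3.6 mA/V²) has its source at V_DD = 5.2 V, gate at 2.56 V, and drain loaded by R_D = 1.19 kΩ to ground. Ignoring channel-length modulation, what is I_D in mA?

I_D = 3.91 mA

V_SG = V_DD − V_G = 5.2 − 2.56 = 2.64 V, so V_ov = 2.64 − 0.36 = 2.28 V.
Assume saturation: I_D = ½ k_p V_ov² = 0.5 × 3.6 × 2.28² = 9.36 mA, giving V_SD = V_DD − I_D R_D = 5.2 − 9.36 × 1.19 = -5.93 V.
But -5.93 V < V_ov = 2.28 V, so the device is actually in triode.
In triode I_D = k_p[V_ov V_SD − ½ V_SD²] and I_D = (V_DD − V_SD)/R_D. Equating: 2.14 V_SD² − 10.77 V_SD + 5.2 = 0, giving V_SD = 0.541 V (the root below V_ov).
I_D = (5.2 − 0.541) / 1.19 = 3.91 mA.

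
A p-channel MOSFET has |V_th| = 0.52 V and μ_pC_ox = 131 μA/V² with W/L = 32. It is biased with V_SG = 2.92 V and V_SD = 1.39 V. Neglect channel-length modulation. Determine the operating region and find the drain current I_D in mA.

k_p = μ_pC_ox · (W/L) = 4.192 mA/V².
V_ov = V_SG − |V_th| = 2.92 − 0.52 = 2.4 V.
Since V_SD = 1.39 V < V_ov = 2.4 V, the device is in the triode region.
I_D = k_p [V_ov · V_SD − ½ V_SD²] = 4.192 × [2.4 × 1.39 − 0.5 × 1.39²] = 9.93 mA.

Triode; I_D = 9.93 mA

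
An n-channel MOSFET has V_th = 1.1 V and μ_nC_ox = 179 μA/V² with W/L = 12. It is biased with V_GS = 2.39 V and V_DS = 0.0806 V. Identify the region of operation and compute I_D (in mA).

k_n = μ_nC_ox · (W/L) = 2.148 mA/V².
V_ov = V_GS − V_th = 2.39 − 1.1 = 1.29 V.
Since V_DS = 0.0806 V < V_ov = 1.29 V, the device is in the triode region.
I_D = k_n [V_ov · V_DS − ½ V_DS²] = 2.148 × [1.29 × 0.0806 − 0.5 × 0.0806²] = 0.216 mA.

Triode; I_D = 0.216 mA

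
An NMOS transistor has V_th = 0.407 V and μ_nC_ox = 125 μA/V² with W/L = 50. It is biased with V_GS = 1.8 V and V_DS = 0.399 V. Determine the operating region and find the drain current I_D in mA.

k_n = μ_nC_ox · (W/L) = 6.25 mA/V².
V_ov = V_GS − V_th = 1.8 − 0.407 = 1.39 V.
Since V_DS = 0.399 V < V_ov = 1.39 V, the device is in the triode region.
I_D = k_n [V_ov · V_DS − ½ V_DS²] = 6.25 × [1.39 × 0.399 − 0.5 × 0.399²] = 2.98 mA.

Triode; I_D = 2.98 mA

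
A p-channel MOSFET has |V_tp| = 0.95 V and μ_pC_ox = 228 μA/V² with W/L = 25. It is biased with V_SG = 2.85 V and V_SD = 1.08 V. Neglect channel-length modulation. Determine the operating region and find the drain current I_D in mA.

k_p = μ_pC_ox · (W/L) = 5.7 mA/V².
V_ov = V_SG − |V_tp| = 2.85 − 0.95 = 1.9 V.
Since V_SD = 1.08 V < V_ov = 1.9 V, the device is in the triode region.
I_D = k_p [V_ov · V_SD − ½ V_SD²] = 5.7 × [1.9 × 1.08 − 0.5 × 1.08²] = 8.37 mA.

Triode; I_D = 8.37 mA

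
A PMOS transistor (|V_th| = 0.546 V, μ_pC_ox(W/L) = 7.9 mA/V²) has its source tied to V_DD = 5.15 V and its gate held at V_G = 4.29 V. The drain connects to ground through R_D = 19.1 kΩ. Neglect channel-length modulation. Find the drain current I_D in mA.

V_SG = V_DD − V_G = 5.15 − 4.29 = 0.86 V, so V_ov = 0.86 − 0.546 = 0.314 V.
Assume saturation: I_D = ½ k_p V_ov² = 0.5 × 7.9 × 0.314² = 0.389 mA, giving V_SD = V_DD − I_D R_D = 5.15 − 0.389 × 19.1 = -2.29 V.
But -2.29 V < V_ov = 0.314 V, so the device is actually in triode.
In triode I_D = k_p[V_ov V_SD − ½ V_SD²] and I_D = (V_DD − V_SD)/R_D. Equating: 75.4 V_SD² − 48.38 V_SD + 5.15 = 0, giving V_SD = 0.135 V (the root below V_ov).
I_D = (5.15 − 0.135) / 19.1 = 0.263 mA.

I_D = 0.263 mA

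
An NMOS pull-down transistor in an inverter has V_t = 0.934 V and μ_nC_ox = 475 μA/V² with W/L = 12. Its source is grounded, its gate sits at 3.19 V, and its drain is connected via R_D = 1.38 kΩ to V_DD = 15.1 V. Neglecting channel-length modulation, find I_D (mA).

I_D = 10.2 mA

V_GS = V_G = 3.19 V, so V_ov = 3.19 − 0.934 = 2.26 V.
k_n = μ_nC_ox · (W/L) = 5.7 mA/V².
Assume saturation: I_D = ½ k_n V_ov² = 0.5 × 5.7 × 2.26² = 14.5 mA, giving V_DS = V_DD − I_D R_D = 15.1 − 14.5 × 1.38 = -4.92 V.
But -4.92 V < V_ov = 2.26 V, so the device is actually in triode.
In triode I_D = k_n[V_ov V_DS − ½ V_DS²] and I_D = (V_DD − V_DS)/R_D. Equating: 3.93 V_DS² − 18.75 V_DS + 15.1 = 0, giving V_DS = 1.03 V (the root below V_ov).
I_D = (15.1 − 1.03) / 1.38 = 10.2 mA.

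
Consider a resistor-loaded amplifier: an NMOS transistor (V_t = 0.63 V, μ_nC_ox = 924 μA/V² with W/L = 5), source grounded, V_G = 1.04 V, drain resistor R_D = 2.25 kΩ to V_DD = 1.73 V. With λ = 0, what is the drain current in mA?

I_D = 0.388 mA

V_GS = V_G = 1.04 V, so V_ov = 1.04 − 0.63 = 0.41 V.
k_n = μ_nC_ox · (W/L) = 4.62 mA/V².
Assume saturation: I_D = ½ k_n V_ov² = 0.5 × 4.62 × 0.41² = 0.388 mA, giving V_DS = V_DD − I_D R_D = 1.73 − 0.388 × 2.25 = 0.856 V.
V_DS = 0.856 V ≥ V_ov = 0.41 V, confirming saturation.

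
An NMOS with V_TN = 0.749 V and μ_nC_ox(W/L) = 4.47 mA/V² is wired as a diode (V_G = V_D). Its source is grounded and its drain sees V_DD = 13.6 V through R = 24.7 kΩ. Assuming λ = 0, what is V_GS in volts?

With gate tied to drain, V_GS = V_DS ≥ V_GS − V_TN, so the device is in saturation.
KCL at the drain: ½ k_n (V_GS − V_TN)² = (V_DD − V_GS)/R.
Let x = V_GS − 0.749. Then 55.2 x² + x − 12.85 = 0, giving x = 0.474 V (positive root), so V_GS = 1.22 V.
I_D = (V_DD − V_GS)/R = (13.6 − 1.22) / 24.7 = 0.501 mA.

V_GS = 1.22 V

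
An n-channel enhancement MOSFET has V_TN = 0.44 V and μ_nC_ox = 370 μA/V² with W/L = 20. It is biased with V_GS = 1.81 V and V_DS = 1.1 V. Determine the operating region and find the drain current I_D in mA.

k_n = μ_nC_ox · (W/L) = 7.4 mA/V².
V_ov = V_GS − V_TN = 1.81 − 0.44 = 1.37 V.
Since V_DS = 1.1 V < V_ov = 1.37 V, the device is in the triode region.
I_D = k_n [V_ov · V_DS − ½ V_DS²] = 7.4 × [1.37 × 1.1 − 0.5 × 1.1²] = 6.67 mA.

Triode; I_D = 6.67 mA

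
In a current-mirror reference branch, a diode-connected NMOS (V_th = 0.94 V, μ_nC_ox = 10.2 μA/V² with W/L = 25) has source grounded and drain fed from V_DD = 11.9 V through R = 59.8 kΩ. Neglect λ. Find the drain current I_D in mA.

I_D = 0.164 mA

With gate tied to drain, V_GS = V_DS ≥ V_GS − V_th, so the device is in saturation.
k_n = μ_nC_ox · (W/L) = 0.255 mA/V².
KCL at the drain: ½ k_n (V_GS − V_th)² = (V_DD − V_GS)/R.
Let x = V_GS − 0.94. Then 7.62 x² + x − 10.96 = 0, giving x = 1.14 V (positive root), so V_GS = 2.08 V.
I_D = (V_DD − V_GS)/R = (11.9 − 2.08) / 59.8 = 0.164 mA.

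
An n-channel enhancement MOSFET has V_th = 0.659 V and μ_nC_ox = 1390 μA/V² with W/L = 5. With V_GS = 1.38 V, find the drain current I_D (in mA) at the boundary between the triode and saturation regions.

At the boundary V_DS = V_ov = V_GS − V_th = 1.38 − 0.659 = 0.721 V.
k_n = μ_nC_ox · (W/L) = 6.95 mA/V².
I_D = ½ k_n V_ov² = 0.5 × 6.95 × 0.721² = 1.81 mA.

I_D = 1.81 mA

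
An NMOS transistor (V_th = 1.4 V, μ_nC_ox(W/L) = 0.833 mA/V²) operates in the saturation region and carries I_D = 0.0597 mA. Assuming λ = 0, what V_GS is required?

In saturation I_D = ½ k_n (V_GS − V_th)², so V_GS − V_th = √(2 I_D / k_n) = √(2 × 0.0597 / 0.833) = 0.379 V.
V_GS = 1.4 + 0.379 = 1.78 V.

V_GS = 1.78 V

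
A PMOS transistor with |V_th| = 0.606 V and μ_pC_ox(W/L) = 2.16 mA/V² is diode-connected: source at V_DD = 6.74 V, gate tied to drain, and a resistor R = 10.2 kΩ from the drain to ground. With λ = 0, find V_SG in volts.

V_SG = 1.31 V

With gate tied to drain, V_SG = V_SD ≥ V_SG − |V_th|, so the device is in saturation.
KCL at the drain: ½ k_p (V_SG − |V_th|)² = (V_DD − V_SG)/R.
Let x = V_SG − 0.606. Then 11 x² + x − 6.134 = 0, giving x = 0.702 V (positive root), so V_SG = 1.31 V.
I_D = (V_DD − V_SG)/R = (6.74 − 1.31) / 10.2 = 0.533 mA.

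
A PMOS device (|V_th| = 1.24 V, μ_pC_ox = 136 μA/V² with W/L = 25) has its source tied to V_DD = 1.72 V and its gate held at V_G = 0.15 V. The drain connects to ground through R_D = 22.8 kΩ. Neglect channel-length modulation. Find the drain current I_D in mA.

I_D = 0.0723 mA

V_SG = V_DD − V_G = 1.72 − 0.15 = 1.57 V, so V_ov = 1.57 − 1.24 = 0.33 V.
k_p = μ_pC_ox · (W/L) = 3.4 mA/V².
Assume saturation: I_D = ½ k_p V_ov² = 0.5 × 3.4 × 0.33² = 0.185 mA, giving V_SD = V_DD − I_D R_D = 1.72 − 0.185 × 22.8 = -2.5 V.
But -2.5 V < V_ov = 0.33 V, so the device is actually in triode.
In triode I_D = k_p[V_ov V_SD − ½ V_SD²] and I_D = (V_DD − V_SD)/R_D. Equating: 38.8 V_SD² − 26.58 V_SD + 1.72 = 0, giving V_SD = 0.0723 V (the root below V_ov).
I_D = (1.72 − 0.0723) / 22.8 = 0.0723 mA.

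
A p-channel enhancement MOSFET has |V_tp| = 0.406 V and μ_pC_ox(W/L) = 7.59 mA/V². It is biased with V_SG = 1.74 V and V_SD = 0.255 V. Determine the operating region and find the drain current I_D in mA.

V_ov = V_SG − |V_tp| = 1.74 − 0.406 = 1.33 V.
Since V_SD = 0.255 V < V_ov = 1.33 V, the device is in the triode region.
I_D = k_p [V_ov · V_SD − ½ V_SD²] = 7.59 × [1.33 × 0.255 − 0.5 × 0.255²] = 2.34 mA.

Triode; I_D = 2.34 mA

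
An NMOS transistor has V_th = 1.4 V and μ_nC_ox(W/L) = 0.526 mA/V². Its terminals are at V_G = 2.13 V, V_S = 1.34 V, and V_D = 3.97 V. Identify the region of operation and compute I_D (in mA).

Cutoff; I_D = 0 mA

V_GS = V_G − V_S = 2.13 − 1.34 = 0.79 V; V_DS = V_D − V_S = 3.97 − 1.34 = 2.63 V.
V_GS = 0.79 V < V_th = 1.4 V, so the transistor is in cutoff.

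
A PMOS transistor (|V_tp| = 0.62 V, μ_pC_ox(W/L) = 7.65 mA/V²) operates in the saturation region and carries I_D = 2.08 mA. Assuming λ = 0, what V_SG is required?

V_SG = 1.36 V

In saturation I_D = ½ k_p (V_SG − |V_tp|)², so V_SG − |V_tp| = √(2 I_D / k_p) = √(2 × 2.08 / 7.65) = 0.737 V.
V_SG = 0.62 + 0.737 = 1.36 V.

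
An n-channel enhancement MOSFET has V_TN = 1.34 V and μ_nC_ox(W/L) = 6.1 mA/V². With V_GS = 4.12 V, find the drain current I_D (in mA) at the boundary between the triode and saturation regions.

At the boundary V_DS = V_ov = V_GS − V_TN = 4.12 − 1.34 = 2.78 V.
I_D = ½ k_n V_ov² = 0.5 × 6.1 × 2.78² = 23.6 mA.

I_D = 23.6 mA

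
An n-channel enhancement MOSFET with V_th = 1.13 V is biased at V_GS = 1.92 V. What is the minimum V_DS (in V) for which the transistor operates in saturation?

V_DS,sat = 0.790 V

The boundary between triode and saturation is V_DS = V_GS − V_th = V_ov.
V_ov = 1.92 − 1.13 = 0.79 V.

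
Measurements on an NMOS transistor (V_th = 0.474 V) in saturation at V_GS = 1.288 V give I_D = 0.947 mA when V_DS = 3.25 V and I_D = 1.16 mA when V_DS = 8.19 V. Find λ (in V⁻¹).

λ = 0.0534 V⁻¹

With V_GS fixed, I_D ∝ (1 + λ V_DS) in saturation, so I_D2/I_D1 = (1 + λ V_DS2)/(1 + λ V_DS1).
1.16/0.947 = 1.225 = (1 + 8.19 λ)/(1 + 3.25 λ).
Solving: λ (I_D1 V_DS2 − I_D2 V_DS1) = I_D2 − I_D1, so λ = (1.16 − 0.947) / (0.947 × 8.19 − 1.16 × 3.25) = 0.213 / 3.99 = 0.0534 V⁻¹.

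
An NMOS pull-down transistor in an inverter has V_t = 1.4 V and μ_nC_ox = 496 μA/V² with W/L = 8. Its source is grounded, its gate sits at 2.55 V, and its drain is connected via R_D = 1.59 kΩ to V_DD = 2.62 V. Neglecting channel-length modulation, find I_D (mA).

I_D = 1.42 mA

V_GS = V_G = 2.55 V, so V_ov = 2.55 − 1.4 = 1.15 V.
k_n = μ_nC_ox · (W/L) = 3.968 mA/V².
Assume saturation: I_D = ½ k_n V_ov² = 0.5 × 3.968 × 1.15² = 2.62 mA, giving V_DS = V_DD − I_D R_D = 2.62 − 2.62 × 1.59 = -1.55 V.
But -1.55 V < V_ov = 1.15 V, so the device is actually in triode.
In triode I_D = k_n[V_ov V_DS − ½ V_DS²] and I_D = (V_DD − V_DS)/R_D. Equating: 3.15 V_DS² − 8.255 V_DS + 2.62 = 0, giving V_DS = 0.37 V (the root below V_ov).
I_D = (2.62 − 0.37) / 1.59 = 1.42 mA.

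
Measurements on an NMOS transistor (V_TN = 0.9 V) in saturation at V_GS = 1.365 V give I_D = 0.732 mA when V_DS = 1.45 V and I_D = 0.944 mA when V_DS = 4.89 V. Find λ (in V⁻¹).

With V_GS fixed, I_D ∝ (1 + λ V_DS) in saturation, so I_D2/I_D1 = (1 + λ V_DS2)/(1 + λ V_DS1).
0.944/0.732 = 1.29 = (1 + 4.89 λ)/(1 + 1.45 λ).
Solving: λ (I_D1 V_DS2 − I_D2 V_DS1) = I_D2 − I_D1, so λ = (0.944 − 0.732) / (0.732 × 4.89 − 0.944 × 1.45) = 0.212 / 2.21 = 0.0959 V⁻¹.

λ = 0.0959 V⁻¹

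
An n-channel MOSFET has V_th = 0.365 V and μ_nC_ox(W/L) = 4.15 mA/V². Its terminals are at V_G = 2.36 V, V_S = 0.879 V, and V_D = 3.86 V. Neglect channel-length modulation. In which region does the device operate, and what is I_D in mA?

Saturation; I_D = 2.58 mA

V_GS = V_G − V_S = 2.36 − 0.879 = 1.48 V; V_DS = V_D − V_S = 3.86 − 0.879 = 2.98 V.
V_ov = V_GS − V_th = 1.48 − 0.365 = 1.12 V.
Since V_DS = 2.98 V ≥ V_ov = 1.12 V, the device is in saturation.
I_D = ½ k_n V_ov² = 0.5 × 4.15 × 1.12² = 2.58 mA.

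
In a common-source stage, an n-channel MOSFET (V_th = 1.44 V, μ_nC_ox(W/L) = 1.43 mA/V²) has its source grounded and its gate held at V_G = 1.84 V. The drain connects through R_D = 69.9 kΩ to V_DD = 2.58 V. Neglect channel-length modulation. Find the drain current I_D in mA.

I_D = 0.0359 mA

V_GS = V_G = 1.84 V, so V_ov = 1.84 − 1.44 = 0.4 V.
Assume saturation: I_D = ½ k_n V_ov² = 0.5 × 1.43 × 0.4² = 0.114 mA, giving V_DS = V_DD − I_D R_D = 2.58 − 0.114 × 69.9 = -5.42 V.
But -5.42 V < V_ov = 0.4 V, so the device is actually in triode.
In triode I_D = k_n[V_ov V_DS − ½ V_DS²] and I_D = (V_DD − V_DS)/R_D. Equating: 50 V_DS² − 40.98 V_DS + 2.58 = 0, giving V_DS = 0.0687 V (the root below V_ov).
I_D = (2.58 − 0.0687) / 69.9 = 0.0359 mA.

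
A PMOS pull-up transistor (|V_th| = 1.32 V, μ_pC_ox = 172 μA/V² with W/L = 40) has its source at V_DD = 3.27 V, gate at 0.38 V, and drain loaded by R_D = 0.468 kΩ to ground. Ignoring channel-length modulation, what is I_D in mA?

V_SG = V_DD − V_G = 3.27 − 0.38 = 2.89 V, so V_ov = 2.89 − 1.32 = 1.57 V.
k_p = μ_pC_ox · (W/L) = 6.88 mA/V².
Assume saturation: I_D = ½ k_p V_ov² = 0.5 × 6.88 × 1.57² = 8.48 mA, giving V_SD = V_DD − I_D R_D = 3.27 − 8.48 × 0.468 = -0.698 V.
But -0.698 V < V_ov = 1.57 V, so the device is actually in triode.
In triode I_D = k_p[V_ov V_SD − ½ V_SD²] and I_D = (V_DD − V_SD)/R_D. Equating: 1.61 V_SD² − 6.055 V_SD + 3.27 = 0, giving V_SD = 0.654 V (the root below V_ov).
I_D = (3.27 − 0.654) / 0.468 = 5.59 mA.

I_D = 5.59 mA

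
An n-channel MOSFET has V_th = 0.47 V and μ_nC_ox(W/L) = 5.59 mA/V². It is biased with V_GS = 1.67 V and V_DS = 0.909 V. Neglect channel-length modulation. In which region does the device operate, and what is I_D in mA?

V_ov = V_GS − V_th = 1.67 − 0.47 = 1.2 V.
Since V_DS = 0.909 V < V_ov = 1.2 V, the device is in the triode region.
I_D = k_n [V_ov · V_DS − ½ V_DS²] = 5.59 × [1.2 × 0.909 − 0.5 × 0.909²] = 3.79 mA.

Triode; I_D = 3.79 mA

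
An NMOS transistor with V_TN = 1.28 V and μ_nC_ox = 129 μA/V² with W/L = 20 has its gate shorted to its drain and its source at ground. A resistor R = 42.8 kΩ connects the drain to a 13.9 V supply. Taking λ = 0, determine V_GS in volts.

V_GS = 1.75 V

With gate tied to drain, V_GS = V_DS ≥ V_GS − V_TN, so the device is in saturation.
k_n = μ_nC_ox · (W/L) = 2.58 mA/V².
KCL at the drain: ½ k_n (V_GS − V_TN)² = (V_DD − V_GS)/R.
Let x = V_GS − 1.28. Then 55.2 x² + x − 12.62 = 0, giving x = 0.469 V (positive root), so V_GS = 1.75 V.
I_D = (V_DD − V_GS)/R = (13.9 − 1.75) / 42.8 = 0.284 mA.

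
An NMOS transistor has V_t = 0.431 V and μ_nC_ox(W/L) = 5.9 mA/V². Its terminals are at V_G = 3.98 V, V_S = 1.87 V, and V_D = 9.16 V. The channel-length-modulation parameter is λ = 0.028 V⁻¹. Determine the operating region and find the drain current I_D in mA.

Saturation; I_D = 10.0 mA

V_GS = V_G − V_S = 3.98 − 1.87 = 2.11 V; V_DS = V_D − V_S = 9.16 − 1.87 = 7.29 V.
V_ov = V_GS − V_t = 2.11 − 0.431 = 1.68 V.
Since V_DS = 7.29 V ≥ V_ov = 1.68 V, the device is in saturation.
I_D = ½ k_n V_ov² (1 + λ V_DS) = 0.5 × 5.9 × 1.68² × (1 + 0.028 × 7.29) = 10 mA.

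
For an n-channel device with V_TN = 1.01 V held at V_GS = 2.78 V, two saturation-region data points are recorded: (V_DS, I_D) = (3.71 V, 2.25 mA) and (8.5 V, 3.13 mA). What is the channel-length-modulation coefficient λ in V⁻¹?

λ = 0.117 V⁻¹

With V_GS fixed, I_D ∝ (1 + λ V_DS) in saturation, so I_D2/I_D1 = (1 + λ V_DS2)/(1 + λ V_DS1).
3.13/2.25 = 1.391 = (1 + 8.5 λ)/(1 + 3.71 λ).
Solving: λ (I_D1 V_DS2 − I_D2 V_DS1) = I_D2 − I_D1, so λ = (3.13 − 2.25) / (2.25 × 8.5 − 3.13 × 3.71) = 0.88 / 7.51 = 0.117 V⁻¹.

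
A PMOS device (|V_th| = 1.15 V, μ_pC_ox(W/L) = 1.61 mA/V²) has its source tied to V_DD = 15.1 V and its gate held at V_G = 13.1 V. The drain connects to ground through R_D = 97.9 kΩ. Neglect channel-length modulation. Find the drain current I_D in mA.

I_D = 0.153 mA

V_SG = V_DD − V_G = 15.1 − 13.1 = 2 V, so V_ov = 2 − 1.15 = 0.85 V.
Assume saturation: I_D = ½ k_p V_ov² = 0.5 × 1.61 × 0.85² = 0.582 mA, giving V_SD = V_DD − I_D R_D = 15.1 − 0.582 × 97.9 = -41.8 V.
But -41.8 V < V_ov = 0.85 V, so the device is actually in triode.
In triode I_D = k_p[V_ov V_SD − ½ V_SD²] and I_D = (V_DD − V_SD)/R_D. Equating: 78.8 V_SD² − 135 V_SD + 15.1 = 0, giving V_SD = 0.12 V (the root below V_ov).
I_D = (15.1 − 0.12) / 97.9 = 0.153 mA.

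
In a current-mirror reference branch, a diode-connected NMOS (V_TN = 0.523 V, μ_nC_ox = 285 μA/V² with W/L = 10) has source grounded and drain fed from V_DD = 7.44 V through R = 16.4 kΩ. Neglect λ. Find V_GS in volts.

V_GS = 1.05 V

With gate tied to drain, V_GS = V_DS ≥ V_GS − V_TN, so the device is in saturation.
k_n = μ_nC_ox · (W/L) = 2.85 mA/V².
KCL at the drain: ½ k_n (V_GS − V_TN)² = (V_DD − V_GS)/R.
Let x = V_GS − 0.523. Then 23.4 x² + x − 6.917 = 0, giving x = 0.523 V (positive root), so V_GS = 1.05 V.
I_D = (V_DD − V_GS)/R = (7.44 − 1.05) / 16.4 = 0.39 mA.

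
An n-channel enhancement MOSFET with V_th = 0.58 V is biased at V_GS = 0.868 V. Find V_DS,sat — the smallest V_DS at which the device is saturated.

V_DS,sat = 0.288 V

The boundary between triode and saturation is V_DS = V_GS − V_th = V_ov.
V_ov = 0.868 − 0.58 = 0.288 V.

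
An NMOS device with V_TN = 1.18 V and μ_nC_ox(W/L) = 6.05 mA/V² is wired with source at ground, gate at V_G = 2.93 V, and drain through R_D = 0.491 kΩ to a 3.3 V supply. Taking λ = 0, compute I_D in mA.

I_D = 5.45 mA

V_GS = V_G = 2.93 V, so V_ov = 2.93 − 1.18 = 1.75 V.
Assume saturation: I_D = ½ k_n V_ov² = 0.5 × 6.05 × 1.75² = 9.26 mA, giving V_DS = V_DD − I_D R_D = 3.3 − 9.26 × 0.491 = -1.25 V.
But -1.25 V < V_ov = 1.75 V, so the device is actually in triode.
In triode I_D = k_n[V_ov V_DS − ½ V_DS²] and I_D = (V_DD − V_DS)/R_D. Equating: 1.49 V_DS² − 6.198 V_DS + 3.3 = 0, giving V_DS = 0.626 V (the root below V_ov).
I_D = (3.3 − 0.626) / 0.491 = 5.45 mA.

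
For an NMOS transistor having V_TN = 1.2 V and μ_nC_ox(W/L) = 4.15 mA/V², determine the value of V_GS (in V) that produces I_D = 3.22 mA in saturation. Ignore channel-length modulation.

V_GS = 2.45 V

In saturation I_D = ½ k_n (V_GS − V_TN)², so V_GS − V_TN = √(2 I_D / k_n) = √(2 × 3.22 / 4.15) = 1.25 V.
V_GS = 1.2 + 1.25 = 2.45 V.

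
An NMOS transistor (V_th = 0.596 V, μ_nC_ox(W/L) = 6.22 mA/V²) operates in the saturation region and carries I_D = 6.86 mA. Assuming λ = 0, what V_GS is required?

In saturation I_D = ½ k_n (V_GS − V_th)², so V_GS − V_th = √(2 I_D / k_n) = √(2 × 6.86 / 6.22) = 1.49 V.
V_GS = 0.596 + 1.49 = 2.08 V.

V_GS = 2.08 V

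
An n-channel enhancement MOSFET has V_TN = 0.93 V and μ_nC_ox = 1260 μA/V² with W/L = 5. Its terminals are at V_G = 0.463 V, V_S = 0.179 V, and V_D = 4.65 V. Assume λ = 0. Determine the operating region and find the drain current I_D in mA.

V_GS = V_G − V_S = 0.463 − 0.179 = 0.284 V; V_DS = V_D − V_S = 4.65 − 0.179 = 4.47 V.
V_GS = 0.284 V < V_TN = 0.93 V, so the transistor is in cutoff.

Cutoff; I_D = 0 mA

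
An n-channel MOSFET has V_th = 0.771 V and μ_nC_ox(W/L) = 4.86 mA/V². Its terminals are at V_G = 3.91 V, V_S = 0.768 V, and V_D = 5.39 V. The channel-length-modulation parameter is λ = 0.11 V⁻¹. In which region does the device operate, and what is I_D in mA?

Saturation; I_D = 20.6 mA

V_GS = V_G − V_S = 3.91 − 0.768 = 3.14 V; V_DS = V_D − V_S = 5.39 − 0.768 = 4.62 V.
V_ov = V_GS − V_th = 3.14 − 0.771 = 2.37 V.
Since V_DS = 4.62 V ≥ V_ov = 2.37 V, the device is in saturation.
I_D = ½ k_n V_ov² (1 + λ V_DS) = 0.5 × 4.86 × 2.37² × (1 + 0.11 × 4.62) = 20.6 mA.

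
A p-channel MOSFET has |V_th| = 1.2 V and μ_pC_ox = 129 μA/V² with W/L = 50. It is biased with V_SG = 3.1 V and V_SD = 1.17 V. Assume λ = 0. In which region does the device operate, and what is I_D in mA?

Triode; I_D = 9.92 mA

k_p = μ_pC_ox · (W/L) = 6.45 mA/V².
V_ov = V_SG − |V_th| = 3.1 − 1.2 = 1.9 V.
Since V_SD = 1.17 V < V_ov = 1.9 V, the device is in the triode region.
I_D = k_p [V_ov · V_SD − ½ V_SD²] = 6.45 × [1.9 × 1.17 − 0.5 × 1.17²] = 9.92 mA.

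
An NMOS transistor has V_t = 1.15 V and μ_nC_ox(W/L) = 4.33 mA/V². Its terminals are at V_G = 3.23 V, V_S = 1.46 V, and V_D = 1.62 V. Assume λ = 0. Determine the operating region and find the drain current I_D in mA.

V_GS = V_G − V_S = 3.23 − 1.46 = 1.77 V; V_DS = V_D − V_S = 1.62 − 1.46 = 0.16 V.
V_ov = V_GS − V_t = 1.77 − 1.15 = 0.62 V.
Since V_DS = 0.16 V < V_ov = 0.62 V, the device is in the triode region.
I_D = k_n [V_ov · V_DS − ½ V_DS²] = 4.33 × [0.62 × 0.16 − 0.5 × 0.16²] = 0.374 mA.

Triode; I_D = 0.374 mA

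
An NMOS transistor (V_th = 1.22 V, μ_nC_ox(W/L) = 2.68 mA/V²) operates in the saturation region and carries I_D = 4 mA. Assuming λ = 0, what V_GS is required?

V_GS = 2.95 V

In saturation I_D = ½ k_n (V_GS − V_th)², so V_GS − V_th = √(2 I_D / k_n) = √(2 × 4 / 2.68) = 1.73 V.
V_GS = 1.22 + 1.73 = 2.95 V.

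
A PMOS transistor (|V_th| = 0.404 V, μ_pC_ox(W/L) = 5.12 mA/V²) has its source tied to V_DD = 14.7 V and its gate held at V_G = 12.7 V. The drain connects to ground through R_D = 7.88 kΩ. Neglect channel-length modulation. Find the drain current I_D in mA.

I_D = 1.83 mA

V_SG = V_DD − V_G = 14.7 − 12.7 = 2 V, so V_ov = 2 − 0.404 = 1.6 V.
Assume saturation: I_D = ½ k_p V_ov² = 0.5 × 5.12 × 1.6² = 6.52 mA, giving V_SD = V_DD − I_D R_D = 14.7 − 6.52 × 7.88 = -36.7 V.
But -36.7 V < V_ov = 1.6 V, so the device is actually in triode.
In triode I_D = k_p[V_ov V_SD − ½ V_SD²] and I_D = (V_DD − V_SD)/R_D. Equating: 20.2 V_SD² − 65.39 V_SD + 14.7 = 0, giving V_SD = 0.243 V (the root below V_ov).
I_D = (14.7 − 0.243) / 7.88 = 1.83 mA.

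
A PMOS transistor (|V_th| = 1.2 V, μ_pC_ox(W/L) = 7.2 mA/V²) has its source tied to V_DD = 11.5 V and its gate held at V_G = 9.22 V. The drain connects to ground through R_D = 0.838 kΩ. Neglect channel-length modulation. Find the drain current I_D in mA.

V_SG = V_DD − V_G = 11.5 − 9.22 = 2.28 V, so V_ov = 2.28 − 1.2 = 1.08 V.
Assume saturation: I_D = ½ k_p V_ov² = 0.5 × 7.2 × 1.08² = 4.2 mA, giving V_SD = V_DD − I_D R_D = 11.5 − 4.2 × 0.838 = 7.98 V.
V_SD = 7.98 V ≥ V_ov = 1.08 V, confirming saturation.

I_D = 4.20 mA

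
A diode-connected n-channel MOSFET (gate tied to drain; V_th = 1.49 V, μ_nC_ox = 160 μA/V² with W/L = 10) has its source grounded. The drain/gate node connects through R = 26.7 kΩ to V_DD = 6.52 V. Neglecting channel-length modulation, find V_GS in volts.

V_GS = 1.95 V

With gate tied to drain, V_GS = V_DS ≥ V_GS − V_th, so the device is in saturation.
k_n = μ_nC_ox · (W/L) = 1.6 mA/V².
KCL at the drain: ½ k_n (V_GS − V_th)² = (V_DD − V_GS)/R.
Let x = V_GS − 1.49. Then 21.4 x² + x − 5.03 = 0, giving x = 0.462 V (positive root), so V_GS = 1.95 V.
I_D = (V_DD − V_GS)/R = (6.52 − 1.95) / 26.7 = 0.171 mA.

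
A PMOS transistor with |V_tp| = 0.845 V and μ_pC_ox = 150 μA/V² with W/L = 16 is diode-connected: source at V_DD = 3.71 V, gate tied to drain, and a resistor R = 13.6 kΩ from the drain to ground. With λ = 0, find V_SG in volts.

With gate tied to drain, V_SG = V_SD ≥ V_SG − |V_tp|, so the device is in saturation.
k_p = μ_pC_ox · (W/L) = 2.4 mA/V².
KCL at the drain: ½ k_p (V_SG − |V_tp|)² = (V_DD − V_SG)/R.
Let x = V_SG − 0.845. Then 16.3 x² + x − 2.865 = 0, giving x = 0.389 V (positive root), so V_SG = 1.23 V.
I_D = (V_DD − V_SG)/R = (3.71 − 1.23) / 13.6 = 0.182 mA.

V_SG = 1.23 V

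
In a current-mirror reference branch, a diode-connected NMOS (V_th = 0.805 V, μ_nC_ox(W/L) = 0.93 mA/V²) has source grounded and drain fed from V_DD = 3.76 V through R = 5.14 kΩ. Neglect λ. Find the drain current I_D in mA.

I_D = 0.395 mA

With gate tied to drain, V_GS = V_DS ≥ V_GS − V_th, so the device is in saturation.
KCL at the drain: ½ k_n (V_GS − V_th)² = (V_DD − V_GS)/R.
Let x = V_GS − 0.805. Then 2.39 x² + x − 2.955 = 0, giving x = 0.922 V (positive root), so V_GS = 1.73 V.
I_D = (V_DD − V_GS)/R = (3.76 − 1.73) / 5.14 = 0.395 mA.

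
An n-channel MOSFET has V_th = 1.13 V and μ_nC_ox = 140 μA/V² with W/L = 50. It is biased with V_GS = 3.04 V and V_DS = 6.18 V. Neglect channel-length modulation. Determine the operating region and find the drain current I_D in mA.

k_n = μ_nC_ox · (W/L) = 7 mA/V².
V_ov = V_GS − V_th = 3.04 − 1.13 = 1.91 V.
Since V_DS = 6.18 V ≥ V_ov = 1.91 V, the device is in saturation.
I_D = ½ k_n V_ov² = 0.5 × 7 × 1.91² = 12.8 mA.

Saturation; I_D = 12.8 mA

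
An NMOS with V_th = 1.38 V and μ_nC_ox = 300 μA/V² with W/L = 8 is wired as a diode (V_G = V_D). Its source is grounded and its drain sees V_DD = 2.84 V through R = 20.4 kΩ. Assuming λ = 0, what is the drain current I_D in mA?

With gate tied to drain, V_GS = V_DS ≥ V_GS − V_th, so the device is in saturation.
k_n = μ_nC_ox · (W/L) = 2.4 mA/V².
KCL at the drain: ½ k_n (V_GS − V_th)² = (V_DD − V_GS)/R.
Let x = V_GS − 1.38. Then 24.5 x² + x − 1.46 = 0, giving x = 0.225 V (positive root), so V_GS = 1.6 V.
I_D = (V_DD − V_GS)/R = (2.84 − 1.6) / 20.4 = 0.0606 mA.

I_D = 0.0606 mA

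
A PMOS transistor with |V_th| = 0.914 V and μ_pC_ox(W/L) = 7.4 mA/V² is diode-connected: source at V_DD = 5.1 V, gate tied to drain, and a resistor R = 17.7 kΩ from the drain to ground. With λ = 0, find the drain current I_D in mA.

I_D = 0.223 mA

With gate tied to drain, V_SG = V_SD ≥ V_SG − |V_th|, so the device is in saturation.
KCL at the drain: ½ k_p (V_SG − |V_th|)² = (V_DD − V_SG)/R.
Let x = V_SG − 0.914. Then 65.5 x² + x − 4.186 = 0, giving x = 0.245 V (positive root), so V_SG = 1.16 V.
I_D = (V_DD − V_SG)/R = (5.1 − 1.16) / 17.7 = 0.223 mA.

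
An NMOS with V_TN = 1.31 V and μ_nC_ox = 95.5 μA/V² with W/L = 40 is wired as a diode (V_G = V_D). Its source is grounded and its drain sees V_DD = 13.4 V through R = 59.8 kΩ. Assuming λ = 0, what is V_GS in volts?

With gate tied to drain, V_GS = V_DS ≥ V_GS − V_TN, so the device is in saturation.
k_n = μ_nC_ox · (W/L) = 3.82 mA/V².
KCL at the drain: ½ k_n (V_GS − V_TN)² = (V_DD − V_GS)/R.
Let x = V_GS − 1.31. Then 114 x² + x − 12.09 = 0, giving x = 0.321 V (positive root), so V_GS = 1.63 V.
I_D = (V_DD − V_GS)/R = (13.4 − 1.63) / 59.8 = 0.197 mA.

V_GS = 1.63 V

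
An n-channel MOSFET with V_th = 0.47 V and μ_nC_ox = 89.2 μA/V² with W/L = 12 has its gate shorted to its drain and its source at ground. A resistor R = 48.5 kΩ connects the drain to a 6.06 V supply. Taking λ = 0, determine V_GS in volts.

With gate tied to drain, V_GS = V_DS ≥ V_GS − V_th, so the device is in saturation.
k_n = μ_nC_ox · (W/L) = 1.07 mA/V².
KCL at the drain: ½ k_n (V_GS − V_th)² = (V_DD − V_GS)/R.
Let x = V_GS − 0.47. Then 26 x² + x − 5.59 = 0, giving x = 0.445 V (positive root), so V_GS = 0.915 V.
I_D = (V_DD − V_GS)/R = (6.06 − 0.915) / 48.5 = 0.106 mA.

V_GS = 0.915 V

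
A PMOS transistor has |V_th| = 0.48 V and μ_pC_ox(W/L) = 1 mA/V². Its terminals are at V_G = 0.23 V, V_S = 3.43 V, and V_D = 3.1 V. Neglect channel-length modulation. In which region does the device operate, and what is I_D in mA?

V_SG = V_S − V_G = 3.43 − 0.23 = 3.2 V; V_SD = V_S − V_D = 3.43 − 3.1 = 0.33 V.
V_ov = V_SG − |V_th| = 3.2 − 0.48 = 2.72 V.
Since V_SD = 0.33 V < V_ov = 2.72 V, the device is in the triode region.
I_D = k_p [V_ov · V_SD − ½ V_SD²] = 1 × [2.72 × 0.33 − 0.5 × 0.33²] = 0.843 mA.

Triode; I_D = 0.843 mA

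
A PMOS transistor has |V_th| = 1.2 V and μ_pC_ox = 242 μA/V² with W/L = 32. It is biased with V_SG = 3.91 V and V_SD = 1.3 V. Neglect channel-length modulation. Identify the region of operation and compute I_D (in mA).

Triode; I_D = 20.7 mA

k_p = μ_pC_ox · (W/L) = 7.744 mA/V².
V_ov = V_SG − |V_th| = 3.91 − 1.2 = 2.71 V.
Since V_SD = 1.3 V < V_ov = 2.71 V, the device is in the triode region.
I_D = k_p [V_ov · V_SD − ½ V_SD²] = 7.744 × [2.71 × 1.3 − 0.5 × 1.3²] = 20.7 mA.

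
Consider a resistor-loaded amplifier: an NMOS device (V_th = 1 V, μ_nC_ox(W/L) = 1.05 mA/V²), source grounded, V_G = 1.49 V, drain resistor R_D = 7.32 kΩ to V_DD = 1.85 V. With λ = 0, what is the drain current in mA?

I_D = 0.126 mA

V_GS = V_G = 1.49 V, so V_ov = 1.49 − 1 = 0.49 V.
Assume saturation: I_D = ½ k_n V_ov² = 0.5 × 1.05 × 0.49² = 0.126 mA, giving V_DS = V_DD − I_D R_D = 1.85 − 0.126 × 7.32 = 0.927 V.
V_DS = 0.927 V ≥ V_ov = 0.49 V, confirming saturation.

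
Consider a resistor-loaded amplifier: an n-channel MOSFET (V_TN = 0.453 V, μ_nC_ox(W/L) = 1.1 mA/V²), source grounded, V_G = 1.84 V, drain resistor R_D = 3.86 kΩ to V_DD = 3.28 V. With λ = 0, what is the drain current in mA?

V_GS = V_G = 1.84 V, so V_ov = 1.84 − 0.453 = 1.39 V.
Assume saturation: I_D = ½ k_n V_ov² = 0.5 × 1.1 × 1.39² = 1.06 mA, giving V_DS = V_DD − I_D R_D = 3.28 − 1.06 × 3.86 = -0.804 V.
But -0.804 V < V_ov = 1.39 V, so the device is actually in triode.
In triode I_D = k_n[V_ov V_DS − ½ V_DS²] and I_D = (V_DD − V_DS)/R_D. Equating: 2.12 V_DS² − 6.889 V_DS + 3.28 = 0, giving V_DS = 0.58 V (the root below V_ov).
I_D = (3.28 − 0.58) / 3.86 = 0.7 mA.

I_D = 0.700 mA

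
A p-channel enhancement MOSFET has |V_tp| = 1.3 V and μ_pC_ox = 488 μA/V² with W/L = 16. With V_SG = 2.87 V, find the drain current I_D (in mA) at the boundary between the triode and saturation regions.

At the boundary V_SD = V_ov = V_SG − |V_tp| = 2.87 − 1.3 = 1.57 V.
k_p = μ_pC_ox · (W/L) = 7.808 mA/V².
I_D = ½ k_p V_ov² = 0.5 × 7.808 × 1.57² = 9.62 mA.

I_D = 9.62 mA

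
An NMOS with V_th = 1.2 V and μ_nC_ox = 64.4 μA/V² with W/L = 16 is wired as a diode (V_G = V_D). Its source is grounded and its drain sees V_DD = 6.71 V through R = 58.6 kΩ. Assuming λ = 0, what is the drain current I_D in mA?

With gate tied to drain, V_GS = V_DS ≥ V_GS − V_th, so the device is in saturation.
k_n = μ_nC_ox · (W/L) = 1.03 mA/V².
KCL at the drain: ½ k_n (V_GS − V_th)² = (V_DD − V_GS)/R.
Let x = V_GS − 1.2. Then 30.2 x² + x − 5.51 = 0, giving x = 0.411 V (positive root), so V_GS = 1.61 V.
I_D = (V_DD − V_GS)/R = (6.71 − 1.61) / 58.6 = 0.087 mA.

I_D = 0.0870 mA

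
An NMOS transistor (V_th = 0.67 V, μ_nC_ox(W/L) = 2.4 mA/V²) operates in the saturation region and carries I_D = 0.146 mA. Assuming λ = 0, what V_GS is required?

In saturation I_D = ½ k_n (V_GS − V_th)², so V_GS − V_th = √(2 I_D / k_n) = √(2 × 0.146 / 2.4) = 0.349 V.
V_GS = 0.67 + 0.349 = 1.02 V.

V_GS = 1.02 V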